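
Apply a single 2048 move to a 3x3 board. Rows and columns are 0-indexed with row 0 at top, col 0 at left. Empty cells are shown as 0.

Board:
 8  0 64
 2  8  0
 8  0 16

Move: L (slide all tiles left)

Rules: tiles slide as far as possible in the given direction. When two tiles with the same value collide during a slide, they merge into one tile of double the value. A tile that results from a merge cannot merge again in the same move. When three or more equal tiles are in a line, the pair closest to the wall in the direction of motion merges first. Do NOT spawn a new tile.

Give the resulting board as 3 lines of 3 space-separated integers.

Slide left:
row 0: [8, 0, 64] -> [8, 64, 0]
row 1: [2, 8, 0] -> [2, 8, 0]
row 2: [8, 0, 16] -> [8, 16, 0]

Answer:  8 64  0
 2  8  0
 8 16  0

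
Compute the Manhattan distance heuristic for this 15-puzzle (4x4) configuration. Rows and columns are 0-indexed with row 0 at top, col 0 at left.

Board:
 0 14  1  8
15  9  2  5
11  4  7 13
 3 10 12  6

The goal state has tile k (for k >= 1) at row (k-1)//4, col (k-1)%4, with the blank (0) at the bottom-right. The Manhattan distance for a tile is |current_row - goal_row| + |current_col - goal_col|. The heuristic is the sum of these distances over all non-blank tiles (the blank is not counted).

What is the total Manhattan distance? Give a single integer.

Answer: 40

Derivation:
Tile 14: at (0,1), goal (3,1), distance |0-3|+|1-1| = 3
Tile 1: at (0,2), goal (0,0), distance |0-0|+|2-0| = 2
Tile 8: at (0,3), goal (1,3), distance |0-1|+|3-3| = 1
Tile 15: at (1,0), goal (3,2), distance |1-3|+|0-2| = 4
Tile 9: at (1,1), goal (2,0), distance |1-2|+|1-0| = 2
Tile 2: at (1,2), goal (0,1), distance |1-0|+|2-1| = 2
Tile 5: at (1,3), goal (1,0), distance |1-1|+|3-0| = 3
Tile 11: at (2,0), goal (2,2), distance |2-2|+|0-2| = 2
Tile 4: at (2,1), goal (0,3), distance |2-0|+|1-3| = 4
Tile 7: at (2,2), goal (1,2), distance |2-1|+|2-2| = 1
Tile 13: at (2,3), goal (3,0), distance |2-3|+|3-0| = 4
Tile 3: at (3,0), goal (0,2), distance |3-0|+|0-2| = 5
Tile 10: at (3,1), goal (2,1), distance |3-2|+|1-1| = 1
Tile 12: at (3,2), goal (2,3), distance |3-2|+|2-3| = 2
Tile 6: at (3,3), goal (1,1), distance |3-1|+|3-1| = 4
Sum: 3 + 2 + 1 + 4 + 2 + 2 + 3 + 2 + 4 + 1 + 4 + 5 + 1 + 2 + 4 = 40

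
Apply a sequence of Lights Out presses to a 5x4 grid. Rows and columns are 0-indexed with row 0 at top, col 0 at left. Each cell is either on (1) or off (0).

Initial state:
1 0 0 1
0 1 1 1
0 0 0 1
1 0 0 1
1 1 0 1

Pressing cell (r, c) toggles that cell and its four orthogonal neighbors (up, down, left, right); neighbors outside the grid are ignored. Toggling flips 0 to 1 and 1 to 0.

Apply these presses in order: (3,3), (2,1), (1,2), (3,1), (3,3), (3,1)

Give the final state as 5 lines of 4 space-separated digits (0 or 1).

After press 1 at (3,3):
1 0 0 1
0 1 1 1
0 0 0 0
1 0 1 0
1 1 0 0

After press 2 at (2,1):
1 0 0 1
0 0 1 1
1 1 1 0
1 1 1 0
1 1 0 0

After press 3 at (1,2):
1 0 1 1
0 1 0 0
1 1 0 0
1 1 1 0
1 1 0 0

After press 4 at (3,1):
1 0 1 1
0 1 0 0
1 0 0 0
0 0 0 0
1 0 0 0

After press 5 at (3,3):
1 0 1 1
0 1 0 0
1 0 0 1
0 0 1 1
1 0 0 1

After press 6 at (3,1):
1 0 1 1
0 1 0 0
1 1 0 1
1 1 0 1
1 1 0 1

Answer: 1 0 1 1
0 1 0 0
1 1 0 1
1 1 0 1
1 1 0 1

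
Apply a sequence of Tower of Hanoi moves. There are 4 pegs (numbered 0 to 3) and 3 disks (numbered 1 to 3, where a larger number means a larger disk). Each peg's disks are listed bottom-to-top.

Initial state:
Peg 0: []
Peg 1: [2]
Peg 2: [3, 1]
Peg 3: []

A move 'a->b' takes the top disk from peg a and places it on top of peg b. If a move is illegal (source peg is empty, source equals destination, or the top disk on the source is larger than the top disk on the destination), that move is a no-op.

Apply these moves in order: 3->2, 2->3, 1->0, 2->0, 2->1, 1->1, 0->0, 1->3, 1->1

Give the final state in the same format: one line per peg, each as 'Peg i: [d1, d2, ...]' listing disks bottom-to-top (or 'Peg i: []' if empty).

Answer: Peg 0: [2]
Peg 1: [3]
Peg 2: []
Peg 3: [1]

Derivation:
After move 1 (3->2):
Peg 0: []
Peg 1: [2]
Peg 2: [3, 1]
Peg 3: []

After move 2 (2->3):
Peg 0: []
Peg 1: [2]
Peg 2: [3]
Peg 3: [1]

After move 3 (1->0):
Peg 0: [2]
Peg 1: []
Peg 2: [3]
Peg 3: [1]

After move 4 (2->0):
Peg 0: [2]
Peg 1: []
Peg 2: [3]
Peg 3: [1]

After move 5 (2->1):
Peg 0: [2]
Peg 1: [3]
Peg 2: []
Peg 3: [1]

After move 6 (1->1):
Peg 0: [2]
Peg 1: [3]
Peg 2: []
Peg 3: [1]

After move 7 (0->0):
Peg 0: [2]
Peg 1: [3]
Peg 2: []
Peg 3: [1]

After move 8 (1->3):
Peg 0: [2]
Peg 1: [3]
Peg 2: []
Peg 3: [1]

After move 9 (1->1):
Peg 0: [2]
Peg 1: [3]
Peg 2: []
Peg 3: [1]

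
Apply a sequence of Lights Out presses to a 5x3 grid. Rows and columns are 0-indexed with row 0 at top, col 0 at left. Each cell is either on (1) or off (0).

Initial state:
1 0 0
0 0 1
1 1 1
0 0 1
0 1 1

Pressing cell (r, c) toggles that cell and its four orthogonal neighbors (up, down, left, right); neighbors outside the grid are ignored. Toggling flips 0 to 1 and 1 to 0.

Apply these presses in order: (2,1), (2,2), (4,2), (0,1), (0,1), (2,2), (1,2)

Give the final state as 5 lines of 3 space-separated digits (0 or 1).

After press 1 at (2,1):
1 0 0
0 1 1
0 0 0
0 1 1
0 1 1

After press 2 at (2,2):
1 0 0
0 1 0
0 1 1
0 1 0
0 1 1

After press 3 at (4,2):
1 0 0
0 1 0
0 1 1
0 1 1
0 0 0

After press 4 at (0,1):
0 1 1
0 0 0
0 1 1
0 1 1
0 0 0

After press 5 at (0,1):
1 0 0
0 1 0
0 1 1
0 1 1
0 0 0

After press 6 at (2,2):
1 0 0
0 1 1
0 0 0
0 1 0
0 0 0

After press 7 at (1,2):
1 0 1
0 0 0
0 0 1
0 1 0
0 0 0

Answer: 1 0 1
0 0 0
0 0 1
0 1 0
0 0 0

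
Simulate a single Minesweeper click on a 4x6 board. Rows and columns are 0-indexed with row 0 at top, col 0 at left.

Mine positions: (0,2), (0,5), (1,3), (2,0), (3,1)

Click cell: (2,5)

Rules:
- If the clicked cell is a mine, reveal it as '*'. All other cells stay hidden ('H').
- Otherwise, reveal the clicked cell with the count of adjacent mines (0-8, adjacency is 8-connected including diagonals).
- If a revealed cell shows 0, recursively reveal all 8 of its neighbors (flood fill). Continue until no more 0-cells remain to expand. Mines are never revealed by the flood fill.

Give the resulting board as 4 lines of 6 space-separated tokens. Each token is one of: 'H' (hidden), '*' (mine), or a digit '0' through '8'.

H H H H H H
H H H H 2 1
H H 2 1 1 0
H H 1 0 0 0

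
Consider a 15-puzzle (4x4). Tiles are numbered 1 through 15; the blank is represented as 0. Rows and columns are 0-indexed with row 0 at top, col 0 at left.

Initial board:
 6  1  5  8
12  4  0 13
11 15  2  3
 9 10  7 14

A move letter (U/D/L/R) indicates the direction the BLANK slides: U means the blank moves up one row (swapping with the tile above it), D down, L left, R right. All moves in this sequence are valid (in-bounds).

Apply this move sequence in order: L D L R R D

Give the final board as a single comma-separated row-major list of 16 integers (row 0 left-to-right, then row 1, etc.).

Answer: 6, 1, 5, 8, 12, 15, 4, 13, 11, 2, 7, 3, 9, 10, 0, 14

Derivation:
After move 1 (L):
 6  1  5  8
12  0  4 13
11 15  2  3
 9 10  7 14

After move 2 (D):
 6  1  5  8
12 15  4 13
11  0  2  3
 9 10  7 14

After move 3 (L):
 6  1  5  8
12 15  4 13
 0 11  2  3
 9 10  7 14

After move 4 (R):
 6  1  5  8
12 15  4 13
11  0  2  3
 9 10  7 14

After move 5 (R):
 6  1  5  8
12 15  4 13
11  2  0  3
 9 10  7 14

After move 6 (D):
 6  1  5  8
12 15  4 13
11  2  7  3
 9 10  0 14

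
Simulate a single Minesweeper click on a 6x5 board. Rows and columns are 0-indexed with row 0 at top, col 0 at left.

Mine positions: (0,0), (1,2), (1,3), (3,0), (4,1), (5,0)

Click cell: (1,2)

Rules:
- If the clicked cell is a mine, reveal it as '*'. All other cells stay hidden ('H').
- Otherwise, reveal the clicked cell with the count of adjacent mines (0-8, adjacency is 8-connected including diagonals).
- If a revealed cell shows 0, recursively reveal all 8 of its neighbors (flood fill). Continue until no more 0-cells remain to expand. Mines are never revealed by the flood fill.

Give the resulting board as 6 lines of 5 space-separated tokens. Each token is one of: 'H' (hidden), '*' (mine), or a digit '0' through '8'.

H H H H H
H H * H H
H H H H H
H H H H H
H H H H H
H H H H H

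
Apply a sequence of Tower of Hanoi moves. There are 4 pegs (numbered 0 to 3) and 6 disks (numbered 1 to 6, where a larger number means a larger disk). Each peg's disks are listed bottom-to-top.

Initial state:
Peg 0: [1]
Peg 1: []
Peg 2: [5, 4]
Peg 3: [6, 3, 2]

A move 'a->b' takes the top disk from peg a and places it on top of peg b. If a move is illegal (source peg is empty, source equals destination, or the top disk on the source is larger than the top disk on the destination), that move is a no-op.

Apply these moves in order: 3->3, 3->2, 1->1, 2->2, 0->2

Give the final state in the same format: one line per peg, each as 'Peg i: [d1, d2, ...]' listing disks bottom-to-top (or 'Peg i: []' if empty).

After move 1 (3->3):
Peg 0: [1]
Peg 1: []
Peg 2: [5, 4]
Peg 3: [6, 3, 2]

After move 2 (3->2):
Peg 0: [1]
Peg 1: []
Peg 2: [5, 4, 2]
Peg 3: [6, 3]

After move 3 (1->1):
Peg 0: [1]
Peg 1: []
Peg 2: [5, 4, 2]
Peg 3: [6, 3]

After move 4 (2->2):
Peg 0: [1]
Peg 1: []
Peg 2: [5, 4, 2]
Peg 3: [6, 3]

After move 5 (0->2):
Peg 0: []
Peg 1: []
Peg 2: [5, 4, 2, 1]
Peg 3: [6, 3]

Answer: Peg 0: []
Peg 1: []
Peg 2: [5, 4, 2, 1]
Peg 3: [6, 3]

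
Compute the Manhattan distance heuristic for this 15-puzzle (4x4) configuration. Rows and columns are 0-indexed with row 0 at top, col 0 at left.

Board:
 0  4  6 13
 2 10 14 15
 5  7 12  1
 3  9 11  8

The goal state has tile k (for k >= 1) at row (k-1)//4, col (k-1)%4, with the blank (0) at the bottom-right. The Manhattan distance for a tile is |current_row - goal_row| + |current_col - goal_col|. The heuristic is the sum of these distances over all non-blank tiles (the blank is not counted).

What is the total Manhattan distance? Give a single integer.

Tile 4: (0,1)->(0,3) = 2
Tile 6: (0,2)->(1,1) = 2
Tile 13: (0,3)->(3,0) = 6
Tile 2: (1,0)->(0,1) = 2
Tile 10: (1,1)->(2,1) = 1
Tile 14: (1,2)->(3,1) = 3
Tile 15: (1,3)->(3,2) = 3
Tile 5: (2,0)->(1,0) = 1
Tile 7: (2,1)->(1,2) = 2
Tile 12: (2,2)->(2,3) = 1
Tile 1: (2,3)->(0,0) = 5
Tile 3: (3,0)->(0,2) = 5
Tile 9: (3,1)->(2,0) = 2
Tile 11: (3,2)->(2,2) = 1
Tile 8: (3,3)->(1,3) = 2
Sum: 2 + 2 + 6 + 2 + 1 + 3 + 3 + 1 + 2 + 1 + 5 + 5 + 2 + 1 + 2 = 38

Answer: 38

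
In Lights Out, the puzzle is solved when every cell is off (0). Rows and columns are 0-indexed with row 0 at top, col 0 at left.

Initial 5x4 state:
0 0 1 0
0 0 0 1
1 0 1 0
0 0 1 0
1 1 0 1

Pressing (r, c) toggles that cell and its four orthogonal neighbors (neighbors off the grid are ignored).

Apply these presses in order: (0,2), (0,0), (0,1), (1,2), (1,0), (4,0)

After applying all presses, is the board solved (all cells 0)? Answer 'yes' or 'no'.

Answer: no

Derivation:
After press 1 at (0,2):
0 1 0 1
0 0 1 1
1 0 1 0
0 0 1 0
1 1 0 1

After press 2 at (0,0):
1 0 0 1
1 0 1 1
1 0 1 0
0 0 1 0
1 1 0 1

After press 3 at (0,1):
0 1 1 1
1 1 1 1
1 0 1 0
0 0 1 0
1 1 0 1

After press 4 at (1,2):
0 1 0 1
1 0 0 0
1 0 0 0
0 0 1 0
1 1 0 1

After press 5 at (1,0):
1 1 0 1
0 1 0 0
0 0 0 0
0 0 1 0
1 1 0 1

After press 6 at (4,0):
1 1 0 1
0 1 0 0
0 0 0 0
1 0 1 0
0 0 0 1

Lights still on: 7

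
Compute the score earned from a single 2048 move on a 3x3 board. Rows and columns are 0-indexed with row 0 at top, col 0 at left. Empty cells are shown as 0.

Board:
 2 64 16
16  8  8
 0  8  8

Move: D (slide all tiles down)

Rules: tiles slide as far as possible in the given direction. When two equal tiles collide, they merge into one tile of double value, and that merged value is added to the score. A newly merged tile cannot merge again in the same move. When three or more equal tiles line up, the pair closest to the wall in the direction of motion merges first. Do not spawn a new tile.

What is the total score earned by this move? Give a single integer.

Answer: 32

Derivation:
Slide down:
col 0: [2, 16, 0] -> [0, 2, 16]  score +0 (running 0)
col 1: [64, 8, 8] -> [0, 64, 16]  score +16 (running 16)
col 2: [16, 8, 8] -> [0, 16, 16]  score +16 (running 32)
Board after move:
 0  0  0
 2 64 16
16 16 16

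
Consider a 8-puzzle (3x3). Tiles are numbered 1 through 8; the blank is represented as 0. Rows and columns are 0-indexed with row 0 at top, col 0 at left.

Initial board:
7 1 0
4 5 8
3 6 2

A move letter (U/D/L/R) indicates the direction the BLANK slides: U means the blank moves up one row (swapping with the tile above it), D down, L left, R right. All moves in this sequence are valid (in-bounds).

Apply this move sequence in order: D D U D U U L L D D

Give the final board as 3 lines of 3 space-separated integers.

Answer: 4 7 1
3 5 8
0 6 2

Derivation:
After move 1 (D):
7 1 8
4 5 0
3 6 2

After move 2 (D):
7 1 8
4 5 2
3 6 0

After move 3 (U):
7 1 8
4 5 0
3 6 2

After move 4 (D):
7 1 8
4 5 2
3 6 0

After move 5 (U):
7 1 8
4 5 0
3 6 2

After move 6 (U):
7 1 0
4 5 8
3 6 2

After move 7 (L):
7 0 1
4 5 8
3 6 2

After move 8 (L):
0 7 1
4 5 8
3 6 2

After move 9 (D):
4 7 1
0 5 8
3 6 2

After move 10 (D):
4 7 1
3 5 8
0 6 2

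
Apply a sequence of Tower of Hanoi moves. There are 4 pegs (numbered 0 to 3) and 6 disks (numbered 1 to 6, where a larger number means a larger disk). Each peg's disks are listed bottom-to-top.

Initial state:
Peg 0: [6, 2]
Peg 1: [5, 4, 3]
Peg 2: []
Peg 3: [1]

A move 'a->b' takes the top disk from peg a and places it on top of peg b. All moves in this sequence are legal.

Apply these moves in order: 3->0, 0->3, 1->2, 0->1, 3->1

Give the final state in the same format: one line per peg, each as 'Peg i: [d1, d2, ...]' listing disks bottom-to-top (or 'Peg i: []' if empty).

After move 1 (3->0):
Peg 0: [6, 2, 1]
Peg 1: [5, 4, 3]
Peg 2: []
Peg 3: []

After move 2 (0->3):
Peg 0: [6, 2]
Peg 1: [5, 4, 3]
Peg 2: []
Peg 3: [1]

After move 3 (1->2):
Peg 0: [6, 2]
Peg 1: [5, 4]
Peg 2: [3]
Peg 3: [1]

After move 4 (0->1):
Peg 0: [6]
Peg 1: [5, 4, 2]
Peg 2: [3]
Peg 3: [1]

After move 5 (3->1):
Peg 0: [6]
Peg 1: [5, 4, 2, 1]
Peg 2: [3]
Peg 3: []

Answer: Peg 0: [6]
Peg 1: [5, 4, 2, 1]
Peg 2: [3]
Peg 3: []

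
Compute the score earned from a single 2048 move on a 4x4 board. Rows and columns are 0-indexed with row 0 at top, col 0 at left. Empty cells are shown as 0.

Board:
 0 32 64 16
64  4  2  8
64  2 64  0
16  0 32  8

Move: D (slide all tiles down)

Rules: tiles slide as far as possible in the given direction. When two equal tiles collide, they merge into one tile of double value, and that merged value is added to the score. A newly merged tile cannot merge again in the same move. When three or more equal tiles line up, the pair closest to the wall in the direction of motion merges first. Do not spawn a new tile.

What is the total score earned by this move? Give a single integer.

Slide down:
col 0: [0, 64, 64, 16] -> [0, 0, 128, 16]  score +128 (running 128)
col 1: [32, 4, 2, 0] -> [0, 32, 4, 2]  score +0 (running 128)
col 2: [64, 2, 64, 32] -> [64, 2, 64, 32]  score +0 (running 128)
col 3: [16, 8, 0, 8] -> [0, 0, 16, 16]  score +16 (running 144)
Board after move:
  0   0  64   0
  0  32   2   0
128   4  64  16
 16   2  32  16

Answer: 144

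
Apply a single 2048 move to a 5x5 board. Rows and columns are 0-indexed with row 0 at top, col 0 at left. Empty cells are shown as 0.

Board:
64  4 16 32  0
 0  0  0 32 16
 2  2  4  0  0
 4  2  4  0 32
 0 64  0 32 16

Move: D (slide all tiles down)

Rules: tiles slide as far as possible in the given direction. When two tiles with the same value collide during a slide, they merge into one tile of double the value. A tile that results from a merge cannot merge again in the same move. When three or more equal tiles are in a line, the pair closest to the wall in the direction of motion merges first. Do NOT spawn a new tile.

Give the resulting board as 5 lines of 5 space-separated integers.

Answer:  0  0  0  0  0
 0  0  0  0  0
64  4  0  0 16
 2  4 16 32 32
 4 64  8 64 16

Derivation:
Slide down:
col 0: [64, 0, 2, 4, 0] -> [0, 0, 64, 2, 4]
col 1: [4, 0, 2, 2, 64] -> [0, 0, 4, 4, 64]
col 2: [16, 0, 4, 4, 0] -> [0, 0, 0, 16, 8]
col 3: [32, 32, 0, 0, 32] -> [0, 0, 0, 32, 64]
col 4: [0, 16, 0, 32, 16] -> [0, 0, 16, 32, 16]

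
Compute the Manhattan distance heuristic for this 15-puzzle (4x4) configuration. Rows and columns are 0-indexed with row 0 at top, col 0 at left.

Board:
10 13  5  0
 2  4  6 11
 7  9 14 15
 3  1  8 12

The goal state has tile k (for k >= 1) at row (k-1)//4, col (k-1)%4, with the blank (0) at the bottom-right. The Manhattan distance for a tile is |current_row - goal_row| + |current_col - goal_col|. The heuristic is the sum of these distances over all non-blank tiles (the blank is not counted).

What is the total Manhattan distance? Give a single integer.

Answer: 39

Derivation:
Tile 10: (0,0)->(2,1) = 3
Tile 13: (0,1)->(3,0) = 4
Tile 5: (0,2)->(1,0) = 3
Tile 2: (1,0)->(0,1) = 2
Tile 4: (1,1)->(0,3) = 3
Tile 6: (1,2)->(1,1) = 1
Tile 11: (1,3)->(2,2) = 2
Tile 7: (2,0)->(1,2) = 3
Tile 9: (2,1)->(2,0) = 1
Tile 14: (2,2)->(3,1) = 2
Tile 15: (2,3)->(3,2) = 2
Tile 3: (3,0)->(0,2) = 5
Tile 1: (3,1)->(0,0) = 4
Tile 8: (3,2)->(1,3) = 3
Tile 12: (3,3)->(2,3) = 1
Sum: 3 + 4 + 3 + 2 + 3 + 1 + 2 + 3 + 1 + 2 + 2 + 5 + 4 + 3 + 1 = 39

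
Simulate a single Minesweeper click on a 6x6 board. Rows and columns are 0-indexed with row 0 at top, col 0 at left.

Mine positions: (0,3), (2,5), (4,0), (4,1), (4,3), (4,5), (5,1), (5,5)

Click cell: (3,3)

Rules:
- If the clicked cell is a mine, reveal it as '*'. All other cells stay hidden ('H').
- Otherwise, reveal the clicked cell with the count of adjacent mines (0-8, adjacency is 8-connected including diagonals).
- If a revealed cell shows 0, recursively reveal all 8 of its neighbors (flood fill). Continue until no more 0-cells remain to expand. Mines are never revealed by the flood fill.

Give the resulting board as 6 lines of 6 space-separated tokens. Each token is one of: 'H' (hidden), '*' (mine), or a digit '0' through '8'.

H H H H H H
H H H H H H
H H H H H H
H H H 1 H H
H H H H H H
H H H H H H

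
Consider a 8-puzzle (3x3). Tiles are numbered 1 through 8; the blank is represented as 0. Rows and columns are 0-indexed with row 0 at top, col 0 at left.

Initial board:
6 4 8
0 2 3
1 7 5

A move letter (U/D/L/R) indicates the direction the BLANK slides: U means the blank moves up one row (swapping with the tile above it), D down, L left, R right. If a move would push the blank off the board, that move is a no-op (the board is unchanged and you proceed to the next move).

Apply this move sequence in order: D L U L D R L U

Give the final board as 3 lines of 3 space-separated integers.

After move 1 (D):
6 4 8
1 2 3
0 7 5

After move 2 (L):
6 4 8
1 2 3
0 7 5

After move 3 (U):
6 4 8
0 2 3
1 7 5

After move 4 (L):
6 4 8
0 2 3
1 7 5

After move 5 (D):
6 4 8
1 2 3
0 7 5

After move 6 (R):
6 4 8
1 2 3
7 0 5

After move 7 (L):
6 4 8
1 2 3
0 7 5

After move 8 (U):
6 4 8
0 2 3
1 7 5

Answer: 6 4 8
0 2 3
1 7 5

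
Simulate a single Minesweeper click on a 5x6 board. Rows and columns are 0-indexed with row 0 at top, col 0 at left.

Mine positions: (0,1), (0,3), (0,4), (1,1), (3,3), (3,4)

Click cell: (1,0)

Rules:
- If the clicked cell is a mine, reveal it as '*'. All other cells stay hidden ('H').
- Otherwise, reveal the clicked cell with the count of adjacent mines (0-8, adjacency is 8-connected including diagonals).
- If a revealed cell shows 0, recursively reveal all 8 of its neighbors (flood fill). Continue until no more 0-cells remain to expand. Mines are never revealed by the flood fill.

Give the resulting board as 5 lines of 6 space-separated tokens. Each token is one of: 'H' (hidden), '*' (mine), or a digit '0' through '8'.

H H H H H H
2 H H H H H
H H H H H H
H H H H H H
H H H H H H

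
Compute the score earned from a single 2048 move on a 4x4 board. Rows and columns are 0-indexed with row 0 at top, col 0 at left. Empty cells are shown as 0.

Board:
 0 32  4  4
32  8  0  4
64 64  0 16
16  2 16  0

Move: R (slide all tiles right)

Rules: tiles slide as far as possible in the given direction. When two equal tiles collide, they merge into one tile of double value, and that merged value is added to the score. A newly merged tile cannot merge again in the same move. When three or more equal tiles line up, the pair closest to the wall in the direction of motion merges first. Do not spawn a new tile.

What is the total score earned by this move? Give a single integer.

Slide right:
row 0: [0, 32, 4, 4] -> [0, 0, 32, 8]  score +8 (running 8)
row 1: [32, 8, 0, 4] -> [0, 32, 8, 4]  score +0 (running 8)
row 2: [64, 64, 0, 16] -> [0, 0, 128, 16]  score +128 (running 136)
row 3: [16, 2, 16, 0] -> [0, 16, 2, 16]  score +0 (running 136)
Board after move:
  0   0  32   8
  0  32   8   4
  0   0 128  16
  0  16   2  16

Answer: 136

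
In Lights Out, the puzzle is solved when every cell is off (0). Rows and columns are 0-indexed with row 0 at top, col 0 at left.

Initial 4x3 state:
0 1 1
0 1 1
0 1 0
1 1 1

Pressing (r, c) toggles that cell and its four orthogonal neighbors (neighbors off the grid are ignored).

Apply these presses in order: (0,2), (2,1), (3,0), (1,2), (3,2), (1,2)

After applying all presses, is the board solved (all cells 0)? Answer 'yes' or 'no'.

After press 1 at (0,2):
0 0 0
0 1 0
0 1 0
1 1 1

After press 2 at (2,1):
0 0 0
0 0 0
1 0 1
1 0 1

After press 3 at (3,0):
0 0 0
0 0 0
0 0 1
0 1 1

After press 4 at (1,2):
0 0 1
0 1 1
0 0 0
0 1 1

After press 5 at (3,2):
0 0 1
0 1 1
0 0 1
0 0 0

After press 6 at (1,2):
0 0 0
0 0 0
0 0 0
0 0 0

Lights still on: 0

Answer: yes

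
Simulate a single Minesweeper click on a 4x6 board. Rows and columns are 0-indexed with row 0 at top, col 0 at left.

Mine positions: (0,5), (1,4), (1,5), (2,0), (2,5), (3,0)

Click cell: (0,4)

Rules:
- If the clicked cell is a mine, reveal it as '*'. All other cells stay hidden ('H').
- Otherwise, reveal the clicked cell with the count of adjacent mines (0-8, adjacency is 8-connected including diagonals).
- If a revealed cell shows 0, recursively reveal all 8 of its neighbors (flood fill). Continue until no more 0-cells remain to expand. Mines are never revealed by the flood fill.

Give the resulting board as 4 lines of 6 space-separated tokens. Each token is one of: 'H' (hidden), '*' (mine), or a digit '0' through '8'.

H H H H 3 H
H H H H H H
H H H H H H
H H H H H H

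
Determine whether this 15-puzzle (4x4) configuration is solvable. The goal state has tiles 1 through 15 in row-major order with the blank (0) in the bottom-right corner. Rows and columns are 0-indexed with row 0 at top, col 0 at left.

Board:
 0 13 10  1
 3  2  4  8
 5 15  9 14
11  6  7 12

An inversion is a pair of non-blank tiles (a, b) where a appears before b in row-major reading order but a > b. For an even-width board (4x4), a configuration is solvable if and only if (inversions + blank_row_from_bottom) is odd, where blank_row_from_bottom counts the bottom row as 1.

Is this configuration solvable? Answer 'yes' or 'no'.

Answer: yes

Derivation:
Inversions: 39
Blank is in row 0 (0-indexed from top), which is row 4 counting from the bottom (bottom = 1).
39 + 4 = 43, which is odd, so the puzzle is solvable.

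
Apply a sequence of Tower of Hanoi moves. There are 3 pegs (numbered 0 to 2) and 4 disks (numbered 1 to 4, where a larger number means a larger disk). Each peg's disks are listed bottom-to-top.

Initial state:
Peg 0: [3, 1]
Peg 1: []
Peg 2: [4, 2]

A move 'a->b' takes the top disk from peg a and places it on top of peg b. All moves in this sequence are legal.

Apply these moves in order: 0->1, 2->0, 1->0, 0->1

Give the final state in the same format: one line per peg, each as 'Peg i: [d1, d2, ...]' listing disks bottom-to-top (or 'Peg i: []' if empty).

Answer: Peg 0: [3, 2]
Peg 1: [1]
Peg 2: [4]

Derivation:
After move 1 (0->1):
Peg 0: [3]
Peg 1: [1]
Peg 2: [4, 2]

After move 2 (2->0):
Peg 0: [3, 2]
Peg 1: [1]
Peg 2: [4]

After move 3 (1->0):
Peg 0: [3, 2, 1]
Peg 1: []
Peg 2: [4]

After move 4 (0->1):
Peg 0: [3, 2]
Peg 1: [1]
Peg 2: [4]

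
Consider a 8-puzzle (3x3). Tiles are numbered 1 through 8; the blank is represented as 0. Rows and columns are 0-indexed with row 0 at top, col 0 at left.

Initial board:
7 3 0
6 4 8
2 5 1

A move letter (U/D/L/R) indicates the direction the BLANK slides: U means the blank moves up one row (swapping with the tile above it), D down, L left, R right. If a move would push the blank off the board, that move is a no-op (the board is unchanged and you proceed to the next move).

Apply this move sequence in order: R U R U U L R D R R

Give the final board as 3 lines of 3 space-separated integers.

After move 1 (R):
7 3 0
6 4 8
2 5 1

After move 2 (U):
7 3 0
6 4 8
2 5 1

After move 3 (R):
7 3 0
6 4 8
2 5 1

After move 4 (U):
7 3 0
6 4 8
2 5 1

After move 5 (U):
7 3 0
6 4 8
2 5 1

After move 6 (L):
7 0 3
6 4 8
2 5 1

After move 7 (R):
7 3 0
6 4 8
2 5 1

After move 8 (D):
7 3 8
6 4 0
2 5 1

After move 9 (R):
7 3 8
6 4 0
2 5 1

After move 10 (R):
7 3 8
6 4 0
2 5 1

Answer: 7 3 8
6 4 0
2 5 1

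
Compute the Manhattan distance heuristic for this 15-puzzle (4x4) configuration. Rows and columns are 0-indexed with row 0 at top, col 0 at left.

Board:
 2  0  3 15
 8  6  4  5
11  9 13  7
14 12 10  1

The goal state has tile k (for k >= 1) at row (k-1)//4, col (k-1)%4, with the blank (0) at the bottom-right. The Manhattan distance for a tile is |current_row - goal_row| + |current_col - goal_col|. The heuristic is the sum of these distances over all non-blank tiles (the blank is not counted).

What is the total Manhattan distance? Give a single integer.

Answer: 33

Derivation:
Tile 2: at (0,0), goal (0,1), distance |0-0|+|0-1| = 1
Tile 3: at (0,2), goal (0,2), distance |0-0|+|2-2| = 0
Tile 15: at (0,3), goal (3,2), distance |0-3|+|3-2| = 4
Tile 8: at (1,0), goal (1,3), distance |1-1|+|0-3| = 3
Tile 6: at (1,1), goal (1,1), distance |1-1|+|1-1| = 0
Tile 4: at (1,2), goal (0,3), distance |1-0|+|2-3| = 2
Tile 5: at (1,3), goal (1,0), distance |1-1|+|3-0| = 3
Tile 11: at (2,0), goal (2,2), distance |2-2|+|0-2| = 2
Tile 9: at (2,1), goal (2,0), distance |2-2|+|1-0| = 1
Tile 13: at (2,2), goal (3,0), distance |2-3|+|2-0| = 3
Tile 7: at (2,3), goal (1,2), distance |2-1|+|3-2| = 2
Tile 14: at (3,0), goal (3,1), distance |3-3|+|0-1| = 1
Tile 12: at (3,1), goal (2,3), distance |3-2|+|1-3| = 3
Tile 10: at (3,2), goal (2,1), distance |3-2|+|2-1| = 2
Tile 1: at (3,3), goal (0,0), distance |3-0|+|3-0| = 6
Sum: 1 + 0 + 4 + 3 + 0 + 2 + 3 + 2 + 1 + 3 + 2 + 1 + 3 + 2 + 6 = 33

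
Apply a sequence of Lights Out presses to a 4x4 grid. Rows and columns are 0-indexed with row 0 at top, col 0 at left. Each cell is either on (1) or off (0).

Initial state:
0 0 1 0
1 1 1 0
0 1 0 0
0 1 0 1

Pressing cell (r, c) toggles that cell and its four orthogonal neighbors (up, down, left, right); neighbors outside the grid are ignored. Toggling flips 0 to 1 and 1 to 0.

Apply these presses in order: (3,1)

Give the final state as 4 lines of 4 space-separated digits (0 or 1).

After press 1 at (3,1):
0 0 1 0
1 1 1 0
0 0 0 0
1 0 1 1

Answer: 0 0 1 0
1 1 1 0
0 0 0 0
1 0 1 1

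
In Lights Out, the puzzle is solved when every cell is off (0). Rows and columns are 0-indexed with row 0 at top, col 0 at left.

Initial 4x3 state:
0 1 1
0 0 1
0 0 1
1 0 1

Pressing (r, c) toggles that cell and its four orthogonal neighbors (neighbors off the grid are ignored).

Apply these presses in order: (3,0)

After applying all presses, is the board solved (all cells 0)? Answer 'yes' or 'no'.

Answer: no

Derivation:
After press 1 at (3,0):
0 1 1
0 0 1
1 0 1
0 1 1

Lights still on: 7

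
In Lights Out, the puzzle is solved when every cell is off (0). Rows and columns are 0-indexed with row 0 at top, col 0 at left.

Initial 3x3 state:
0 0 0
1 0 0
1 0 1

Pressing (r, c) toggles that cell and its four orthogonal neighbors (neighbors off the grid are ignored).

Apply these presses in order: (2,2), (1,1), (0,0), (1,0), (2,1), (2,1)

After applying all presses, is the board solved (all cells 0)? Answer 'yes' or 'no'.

After press 1 at (2,2):
0 0 0
1 0 1
1 1 0

After press 2 at (1,1):
0 1 0
0 1 0
1 0 0

After press 3 at (0,0):
1 0 0
1 1 0
1 0 0

After press 4 at (1,0):
0 0 0
0 0 0
0 0 0

After press 5 at (2,1):
0 0 0
0 1 0
1 1 1

After press 6 at (2,1):
0 0 0
0 0 0
0 0 0

Lights still on: 0

Answer: yes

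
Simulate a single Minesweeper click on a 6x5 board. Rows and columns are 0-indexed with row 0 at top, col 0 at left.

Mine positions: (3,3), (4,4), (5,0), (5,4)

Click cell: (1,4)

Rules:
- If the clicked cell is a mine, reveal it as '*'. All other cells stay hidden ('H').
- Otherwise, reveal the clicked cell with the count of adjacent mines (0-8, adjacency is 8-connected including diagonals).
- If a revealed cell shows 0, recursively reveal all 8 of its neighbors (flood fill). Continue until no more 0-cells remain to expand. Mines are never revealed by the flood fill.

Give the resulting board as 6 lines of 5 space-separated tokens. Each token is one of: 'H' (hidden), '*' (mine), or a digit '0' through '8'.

0 0 0 0 0
0 0 0 0 0
0 0 1 1 1
0 0 1 H H
1 1 1 H H
H H H H H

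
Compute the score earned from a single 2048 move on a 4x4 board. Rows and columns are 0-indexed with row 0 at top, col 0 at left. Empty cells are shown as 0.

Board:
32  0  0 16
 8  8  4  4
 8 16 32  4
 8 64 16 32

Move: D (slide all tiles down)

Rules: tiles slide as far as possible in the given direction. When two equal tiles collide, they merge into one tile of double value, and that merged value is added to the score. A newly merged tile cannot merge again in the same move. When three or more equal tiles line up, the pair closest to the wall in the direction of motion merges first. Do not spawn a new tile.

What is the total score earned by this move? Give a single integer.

Slide down:
col 0: [32, 8, 8, 8] -> [0, 32, 8, 16]  score +16 (running 16)
col 1: [0, 8, 16, 64] -> [0, 8, 16, 64]  score +0 (running 16)
col 2: [0, 4, 32, 16] -> [0, 4, 32, 16]  score +0 (running 16)
col 3: [16, 4, 4, 32] -> [0, 16, 8, 32]  score +8 (running 24)
Board after move:
 0  0  0  0
32  8  4 16
 8 16 32  8
16 64 16 32

Answer: 24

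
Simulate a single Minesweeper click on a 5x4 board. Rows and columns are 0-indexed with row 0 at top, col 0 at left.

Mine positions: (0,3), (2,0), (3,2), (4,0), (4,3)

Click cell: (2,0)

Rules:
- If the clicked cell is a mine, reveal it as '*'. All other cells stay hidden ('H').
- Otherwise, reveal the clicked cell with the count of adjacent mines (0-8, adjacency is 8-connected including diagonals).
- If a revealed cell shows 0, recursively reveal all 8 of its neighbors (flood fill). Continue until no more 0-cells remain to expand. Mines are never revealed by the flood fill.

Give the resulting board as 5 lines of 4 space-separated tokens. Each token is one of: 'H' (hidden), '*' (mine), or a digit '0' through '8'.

H H H H
H H H H
* H H H
H H H H
H H H H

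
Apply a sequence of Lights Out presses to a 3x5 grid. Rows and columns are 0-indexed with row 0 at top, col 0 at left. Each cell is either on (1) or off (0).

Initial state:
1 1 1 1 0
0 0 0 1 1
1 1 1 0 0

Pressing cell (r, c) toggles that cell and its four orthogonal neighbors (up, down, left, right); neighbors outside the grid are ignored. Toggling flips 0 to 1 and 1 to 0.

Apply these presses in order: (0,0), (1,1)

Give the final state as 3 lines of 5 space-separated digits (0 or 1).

After press 1 at (0,0):
0 0 1 1 0
1 0 0 1 1
1 1 1 0 0

After press 2 at (1,1):
0 1 1 1 0
0 1 1 1 1
1 0 1 0 0

Answer: 0 1 1 1 0
0 1 1 1 1
1 0 1 0 0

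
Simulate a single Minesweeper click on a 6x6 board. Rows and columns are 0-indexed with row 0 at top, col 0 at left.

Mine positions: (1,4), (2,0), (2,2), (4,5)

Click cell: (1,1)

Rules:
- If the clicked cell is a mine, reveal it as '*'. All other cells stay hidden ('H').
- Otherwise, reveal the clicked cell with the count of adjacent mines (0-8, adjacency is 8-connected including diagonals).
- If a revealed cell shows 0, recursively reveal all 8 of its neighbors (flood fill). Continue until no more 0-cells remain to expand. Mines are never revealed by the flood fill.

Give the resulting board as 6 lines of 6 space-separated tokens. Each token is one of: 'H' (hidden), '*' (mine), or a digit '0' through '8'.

H H H H H H
H 2 H H H H
H H H H H H
H H H H H H
H H H H H H
H H H H H H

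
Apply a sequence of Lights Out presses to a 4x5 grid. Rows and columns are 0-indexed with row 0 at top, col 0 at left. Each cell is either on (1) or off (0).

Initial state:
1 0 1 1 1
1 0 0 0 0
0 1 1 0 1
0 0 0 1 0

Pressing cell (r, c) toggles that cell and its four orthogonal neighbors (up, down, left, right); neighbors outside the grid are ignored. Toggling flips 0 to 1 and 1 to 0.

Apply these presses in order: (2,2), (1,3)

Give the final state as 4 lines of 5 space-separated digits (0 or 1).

Answer: 1 0 1 0 1
1 0 0 1 1
0 0 0 0 1
0 0 1 1 0

Derivation:
After press 1 at (2,2):
1 0 1 1 1
1 0 1 0 0
0 0 0 1 1
0 0 1 1 0

After press 2 at (1,3):
1 0 1 0 1
1 0 0 1 1
0 0 0 0 1
0 0 1 1 0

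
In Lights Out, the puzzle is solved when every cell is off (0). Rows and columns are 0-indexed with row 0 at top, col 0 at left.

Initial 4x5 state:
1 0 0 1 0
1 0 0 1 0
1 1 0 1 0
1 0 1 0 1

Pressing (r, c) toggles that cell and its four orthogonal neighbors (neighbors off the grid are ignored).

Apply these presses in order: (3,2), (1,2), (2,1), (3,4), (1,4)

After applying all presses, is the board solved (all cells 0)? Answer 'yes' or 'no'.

Answer: no

Derivation:
After press 1 at (3,2):
1 0 0 1 0
1 0 0 1 0
1 1 1 1 0
1 1 0 1 1

After press 2 at (1,2):
1 0 1 1 0
1 1 1 0 0
1 1 0 1 0
1 1 0 1 1

After press 3 at (2,1):
1 0 1 1 0
1 0 1 0 0
0 0 1 1 0
1 0 0 1 1

After press 4 at (3,4):
1 0 1 1 0
1 0 1 0 0
0 0 1 1 1
1 0 0 0 0

After press 5 at (1,4):
1 0 1 1 1
1 0 1 1 1
0 0 1 1 0
1 0 0 0 0

Lights still on: 11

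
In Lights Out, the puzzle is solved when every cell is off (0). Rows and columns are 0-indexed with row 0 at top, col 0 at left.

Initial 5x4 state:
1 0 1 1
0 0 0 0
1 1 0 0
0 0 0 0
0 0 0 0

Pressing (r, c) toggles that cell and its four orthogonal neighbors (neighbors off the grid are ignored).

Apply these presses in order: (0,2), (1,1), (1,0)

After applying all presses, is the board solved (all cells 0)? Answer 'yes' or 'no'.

Answer: yes

Derivation:
After press 1 at (0,2):
1 1 0 0
0 0 1 0
1 1 0 0
0 0 0 0
0 0 0 0

After press 2 at (1,1):
1 0 0 0
1 1 0 0
1 0 0 0
0 0 0 0
0 0 0 0

After press 3 at (1,0):
0 0 0 0
0 0 0 0
0 0 0 0
0 0 0 0
0 0 0 0

Lights still on: 0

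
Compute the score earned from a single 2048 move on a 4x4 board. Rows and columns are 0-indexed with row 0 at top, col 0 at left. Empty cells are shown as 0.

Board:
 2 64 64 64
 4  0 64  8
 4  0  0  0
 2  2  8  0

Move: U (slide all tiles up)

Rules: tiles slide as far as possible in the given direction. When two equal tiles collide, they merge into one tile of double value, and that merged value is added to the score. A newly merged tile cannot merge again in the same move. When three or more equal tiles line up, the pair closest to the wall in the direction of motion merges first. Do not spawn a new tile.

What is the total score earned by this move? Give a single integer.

Answer: 136

Derivation:
Slide up:
col 0: [2, 4, 4, 2] -> [2, 8, 2, 0]  score +8 (running 8)
col 1: [64, 0, 0, 2] -> [64, 2, 0, 0]  score +0 (running 8)
col 2: [64, 64, 0, 8] -> [128, 8, 0, 0]  score +128 (running 136)
col 3: [64, 8, 0, 0] -> [64, 8, 0, 0]  score +0 (running 136)
Board after move:
  2  64 128  64
  8   2   8   8
  2   0   0   0
  0   0   0   0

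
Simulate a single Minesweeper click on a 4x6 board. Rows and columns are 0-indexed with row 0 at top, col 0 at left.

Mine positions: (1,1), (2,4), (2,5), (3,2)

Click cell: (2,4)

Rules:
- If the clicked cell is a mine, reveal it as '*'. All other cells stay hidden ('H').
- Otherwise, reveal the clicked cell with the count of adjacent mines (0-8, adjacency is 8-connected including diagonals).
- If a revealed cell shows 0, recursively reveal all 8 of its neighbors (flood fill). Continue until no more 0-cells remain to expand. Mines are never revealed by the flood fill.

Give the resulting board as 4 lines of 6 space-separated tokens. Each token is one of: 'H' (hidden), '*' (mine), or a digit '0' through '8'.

H H H H H H
H H H H H H
H H H H * H
H H H H H H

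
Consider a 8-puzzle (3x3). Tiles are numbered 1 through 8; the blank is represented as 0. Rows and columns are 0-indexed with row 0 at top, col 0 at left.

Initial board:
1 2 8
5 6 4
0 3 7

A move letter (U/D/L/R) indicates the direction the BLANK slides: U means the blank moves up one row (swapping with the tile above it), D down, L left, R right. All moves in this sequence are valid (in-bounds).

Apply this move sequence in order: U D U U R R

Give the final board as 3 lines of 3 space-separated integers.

After move 1 (U):
1 2 8
0 6 4
5 3 7

After move 2 (D):
1 2 8
5 6 4
0 3 7

After move 3 (U):
1 2 8
0 6 4
5 3 7

After move 4 (U):
0 2 8
1 6 4
5 3 7

After move 5 (R):
2 0 8
1 6 4
5 3 7

After move 6 (R):
2 8 0
1 6 4
5 3 7

Answer: 2 8 0
1 6 4
5 3 7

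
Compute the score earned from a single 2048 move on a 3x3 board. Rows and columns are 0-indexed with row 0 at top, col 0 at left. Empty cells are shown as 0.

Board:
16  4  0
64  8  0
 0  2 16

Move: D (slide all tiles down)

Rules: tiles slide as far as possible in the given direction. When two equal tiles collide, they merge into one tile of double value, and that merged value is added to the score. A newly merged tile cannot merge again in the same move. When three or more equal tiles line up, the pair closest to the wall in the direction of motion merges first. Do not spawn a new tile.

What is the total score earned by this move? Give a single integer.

Slide down:
col 0: [16, 64, 0] -> [0, 16, 64]  score +0 (running 0)
col 1: [4, 8, 2] -> [4, 8, 2]  score +0 (running 0)
col 2: [0, 0, 16] -> [0, 0, 16]  score +0 (running 0)
Board after move:
 0  4  0
16  8  0
64  2 16

Answer: 0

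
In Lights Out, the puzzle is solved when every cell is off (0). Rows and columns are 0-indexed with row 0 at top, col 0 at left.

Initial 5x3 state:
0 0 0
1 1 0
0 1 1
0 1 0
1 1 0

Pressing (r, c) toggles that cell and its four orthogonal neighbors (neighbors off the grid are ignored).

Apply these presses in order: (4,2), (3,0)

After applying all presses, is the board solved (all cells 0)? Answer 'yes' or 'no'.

After press 1 at (4,2):
0 0 0
1 1 0
0 1 1
0 1 1
1 0 1

After press 2 at (3,0):
0 0 0
1 1 0
1 1 1
1 0 1
0 0 1

Lights still on: 8

Answer: no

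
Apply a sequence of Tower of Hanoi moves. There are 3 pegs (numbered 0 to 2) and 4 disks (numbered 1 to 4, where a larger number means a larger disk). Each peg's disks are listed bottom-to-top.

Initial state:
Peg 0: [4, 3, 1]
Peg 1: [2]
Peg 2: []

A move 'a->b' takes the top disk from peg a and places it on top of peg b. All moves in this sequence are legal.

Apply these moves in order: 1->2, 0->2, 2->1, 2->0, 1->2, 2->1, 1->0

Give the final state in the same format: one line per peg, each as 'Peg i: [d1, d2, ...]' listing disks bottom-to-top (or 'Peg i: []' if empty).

Answer: Peg 0: [4, 3, 2, 1]
Peg 1: []
Peg 2: []

Derivation:
After move 1 (1->2):
Peg 0: [4, 3, 1]
Peg 1: []
Peg 2: [2]

After move 2 (0->2):
Peg 0: [4, 3]
Peg 1: []
Peg 2: [2, 1]

After move 3 (2->1):
Peg 0: [4, 3]
Peg 1: [1]
Peg 2: [2]

After move 4 (2->0):
Peg 0: [4, 3, 2]
Peg 1: [1]
Peg 2: []

After move 5 (1->2):
Peg 0: [4, 3, 2]
Peg 1: []
Peg 2: [1]

After move 6 (2->1):
Peg 0: [4, 3, 2]
Peg 1: [1]
Peg 2: []

After move 7 (1->0):
Peg 0: [4, 3, 2, 1]
Peg 1: []
Peg 2: []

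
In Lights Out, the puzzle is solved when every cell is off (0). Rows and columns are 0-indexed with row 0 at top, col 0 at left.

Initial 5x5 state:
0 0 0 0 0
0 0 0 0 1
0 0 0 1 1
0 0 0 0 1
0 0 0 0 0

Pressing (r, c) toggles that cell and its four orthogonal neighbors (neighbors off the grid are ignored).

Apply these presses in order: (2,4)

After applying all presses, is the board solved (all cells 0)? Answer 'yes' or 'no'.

After press 1 at (2,4):
0 0 0 0 0
0 0 0 0 0
0 0 0 0 0
0 0 0 0 0
0 0 0 0 0

Lights still on: 0

Answer: yes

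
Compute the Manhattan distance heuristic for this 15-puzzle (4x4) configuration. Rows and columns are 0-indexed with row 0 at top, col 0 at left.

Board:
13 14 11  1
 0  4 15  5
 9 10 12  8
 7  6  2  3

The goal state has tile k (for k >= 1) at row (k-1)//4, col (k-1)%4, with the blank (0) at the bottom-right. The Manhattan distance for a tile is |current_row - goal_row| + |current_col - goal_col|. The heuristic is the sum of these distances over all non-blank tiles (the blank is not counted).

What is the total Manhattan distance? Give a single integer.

Tile 13: at (0,0), goal (3,0), distance |0-3|+|0-0| = 3
Tile 14: at (0,1), goal (3,1), distance |0-3|+|1-1| = 3
Tile 11: at (0,2), goal (2,2), distance |0-2|+|2-2| = 2
Tile 1: at (0,3), goal (0,0), distance |0-0|+|3-0| = 3
Tile 4: at (1,1), goal (0,3), distance |1-0|+|1-3| = 3
Tile 15: at (1,2), goal (3,2), distance |1-3|+|2-2| = 2
Tile 5: at (1,3), goal (1,0), distance |1-1|+|3-0| = 3
Tile 9: at (2,0), goal (2,0), distance |2-2|+|0-0| = 0
Tile 10: at (2,1), goal (2,1), distance |2-2|+|1-1| = 0
Tile 12: at (2,2), goal (2,3), distance |2-2|+|2-3| = 1
Tile 8: at (2,3), goal (1,3), distance |2-1|+|3-3| = 1
Tile 7: at (3,0), goal (1,2), distance |3-1|+|0-2| = 4
Tile 6: at (3,1), goal (1,1), distance |3-1|+|1-1| = 2
Tile 2: at (3,2), goal (0,1), distance |3-0|+|2-1| = 4
Tile 3: at (3,3), goal (0,2), distance |3-0|+|3-2| = 4
Sum: 3 + 3 + 2 + 3 + 3 + 2 + 3 + 0 + 0 + 1 + 1 + 4 + 2 + 4 + 4 = 35

Answer: 35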